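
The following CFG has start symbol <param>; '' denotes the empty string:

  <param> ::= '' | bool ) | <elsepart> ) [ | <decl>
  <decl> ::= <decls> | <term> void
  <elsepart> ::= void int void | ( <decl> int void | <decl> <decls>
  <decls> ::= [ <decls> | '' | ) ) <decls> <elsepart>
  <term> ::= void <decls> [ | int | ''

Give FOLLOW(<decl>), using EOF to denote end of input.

{ EOF, (, ), [, int, void }

In <param> ::= <decl>: <decl> is at the end, add FOLLOW(<param>) = { EOF }.
In <elsepart> ::= ( <decl> int void: add FIRST(int void) = { int }.
In <elsepart> ::= <decl> <decls>: add FIRST(<decls>)\{''} = { ), [ }.
  Since <decls> is nullable, also add FOLLOW(<elsepart>) = { EOF, (, ), [, int, void }.
Union: FOLLOW(<decl>) = { EOF, (, ), [, int, void }.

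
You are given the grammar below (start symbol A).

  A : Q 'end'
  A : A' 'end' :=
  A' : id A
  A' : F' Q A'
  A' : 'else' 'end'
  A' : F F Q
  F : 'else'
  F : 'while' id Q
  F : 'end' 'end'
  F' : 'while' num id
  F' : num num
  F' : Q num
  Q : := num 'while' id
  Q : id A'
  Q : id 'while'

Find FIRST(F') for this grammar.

{ 'while', :=, id, num }

F' : 'while' num id contributes {'while'}.
F' : num num contributes {num}.
From F' : Q num: add FIRST(Q) = { :=, id }.
Union: FIRST(F') = { 'while', :=, id, num }.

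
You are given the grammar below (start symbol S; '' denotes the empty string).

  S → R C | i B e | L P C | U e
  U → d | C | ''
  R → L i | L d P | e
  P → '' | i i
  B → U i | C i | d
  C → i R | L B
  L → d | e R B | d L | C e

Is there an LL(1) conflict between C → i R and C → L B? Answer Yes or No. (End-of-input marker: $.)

FIRST(i R) = { i } and FIRST(L B) = { d, e, i }.
Both contain i, so the two alternatives are not disjoint — LL(1) conflict.

Yes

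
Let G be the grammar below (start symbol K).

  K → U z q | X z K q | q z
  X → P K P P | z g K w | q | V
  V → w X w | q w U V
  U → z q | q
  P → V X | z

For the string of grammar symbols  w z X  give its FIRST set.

{ w }

w is a terminal; add {w} and stop.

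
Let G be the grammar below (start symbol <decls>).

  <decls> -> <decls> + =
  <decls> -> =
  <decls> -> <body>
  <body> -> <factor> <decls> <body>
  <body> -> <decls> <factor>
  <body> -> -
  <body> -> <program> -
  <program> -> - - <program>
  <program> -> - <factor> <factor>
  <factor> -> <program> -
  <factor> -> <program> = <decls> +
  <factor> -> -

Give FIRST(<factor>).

{ - }

From <factor> -> <program> -: add FIRST(<program>) = { - }.
From <factor> -> <program> = <decls> +: add FIRST(<program>) = { - }.
<factor> -> - contributes {-}.
Union: FIRST(<factor>) = { - }.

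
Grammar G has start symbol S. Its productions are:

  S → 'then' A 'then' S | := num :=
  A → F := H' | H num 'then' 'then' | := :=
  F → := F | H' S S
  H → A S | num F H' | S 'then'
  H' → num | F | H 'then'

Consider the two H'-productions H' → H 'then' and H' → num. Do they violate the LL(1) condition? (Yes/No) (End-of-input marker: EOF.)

Yes

FIRST(H 'then') = { 'then', :=, num } and FIRST(num) = { num }.
Both contain num, so the two alternatives are not disjoint — LL(1) conflict.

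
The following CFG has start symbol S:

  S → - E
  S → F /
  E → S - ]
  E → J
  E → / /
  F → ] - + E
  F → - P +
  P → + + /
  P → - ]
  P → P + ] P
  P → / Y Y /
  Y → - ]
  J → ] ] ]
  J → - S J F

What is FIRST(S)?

S → - E contributes {-}.
From S → F /: add FIRST(F) = { -, ] }.
Union: FIRST(S) = { -, ] }.

{ -, ] }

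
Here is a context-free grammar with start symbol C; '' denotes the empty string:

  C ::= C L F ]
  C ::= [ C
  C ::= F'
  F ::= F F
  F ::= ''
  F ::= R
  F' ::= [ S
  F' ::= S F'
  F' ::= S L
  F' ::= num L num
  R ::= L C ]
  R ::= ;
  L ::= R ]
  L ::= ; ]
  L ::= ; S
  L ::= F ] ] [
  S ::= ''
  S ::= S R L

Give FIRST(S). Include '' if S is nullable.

S ::= '' contributes ''.
From S ::= S R L: S nullable, take FIRST(S) ∪ FIRST(R) = { ;, ] }.
Union: FIRST(S) = { ;, ], '' }.

{ ;, ], '' }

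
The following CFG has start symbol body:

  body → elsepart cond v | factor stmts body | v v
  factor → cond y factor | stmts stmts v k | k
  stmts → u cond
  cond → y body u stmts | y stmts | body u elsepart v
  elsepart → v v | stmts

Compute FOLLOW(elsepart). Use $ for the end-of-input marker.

{ k, u, v, y }

In body → elsepart cond v: add FIRST(cond v) = { k, u, v, y }.
In cond → body u elsepart v: add FIRST(v) = { v }.
Union: FOLLOW(elsepart) = { k, u, v, y }.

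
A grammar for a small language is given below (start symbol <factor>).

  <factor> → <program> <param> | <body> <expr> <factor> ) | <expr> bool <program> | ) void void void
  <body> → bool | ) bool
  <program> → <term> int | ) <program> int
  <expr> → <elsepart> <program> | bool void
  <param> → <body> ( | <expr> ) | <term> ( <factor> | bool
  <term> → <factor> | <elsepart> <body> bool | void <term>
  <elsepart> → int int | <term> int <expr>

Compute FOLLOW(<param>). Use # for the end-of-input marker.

In <factor> → <program> <param>: <param> is at the end, add FOLLOW(<factor>) = { #, (, ), int }.
Union: FOLLOW(<param>) = { #, (, ), int }.

{ #, (, ), int }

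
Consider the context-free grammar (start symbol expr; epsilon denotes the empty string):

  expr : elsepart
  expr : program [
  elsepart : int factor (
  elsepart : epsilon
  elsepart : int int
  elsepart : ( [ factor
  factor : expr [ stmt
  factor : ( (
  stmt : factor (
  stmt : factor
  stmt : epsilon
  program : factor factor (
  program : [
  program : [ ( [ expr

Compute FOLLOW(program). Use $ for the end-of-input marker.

In expr : program [: add FIRST([) = { [ }.
Union: FOLLOW(program) = { [ }.

{ [ }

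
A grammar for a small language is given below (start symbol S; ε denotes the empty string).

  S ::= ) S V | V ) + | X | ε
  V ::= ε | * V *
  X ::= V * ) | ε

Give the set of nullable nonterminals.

Directly nullable (have an ε-production): S, V, X.

{ S, V, X }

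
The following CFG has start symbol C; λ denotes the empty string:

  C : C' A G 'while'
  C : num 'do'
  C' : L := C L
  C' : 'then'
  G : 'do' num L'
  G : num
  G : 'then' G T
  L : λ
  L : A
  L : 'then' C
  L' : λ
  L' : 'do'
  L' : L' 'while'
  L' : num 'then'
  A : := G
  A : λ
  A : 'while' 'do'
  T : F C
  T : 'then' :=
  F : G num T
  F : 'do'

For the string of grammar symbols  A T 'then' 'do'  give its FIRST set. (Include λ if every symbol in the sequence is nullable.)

{ 'do', 'then', 'while', :=, num }

Add FIRST(A)\{λ} = { 'while', := }; A is nullable, continue.
Add FIRST(T) = { 'do', 'then', num }; T is not nullable, stop.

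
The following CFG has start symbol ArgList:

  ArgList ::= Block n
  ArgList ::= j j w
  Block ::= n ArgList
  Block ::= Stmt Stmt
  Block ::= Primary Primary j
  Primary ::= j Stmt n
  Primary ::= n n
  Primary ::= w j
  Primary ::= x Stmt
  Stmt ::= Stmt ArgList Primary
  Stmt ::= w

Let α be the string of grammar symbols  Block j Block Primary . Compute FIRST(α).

{ j, n, w, x }

Add FIRST(Block) = { j, n, w, x }; Block is not nullable, stop.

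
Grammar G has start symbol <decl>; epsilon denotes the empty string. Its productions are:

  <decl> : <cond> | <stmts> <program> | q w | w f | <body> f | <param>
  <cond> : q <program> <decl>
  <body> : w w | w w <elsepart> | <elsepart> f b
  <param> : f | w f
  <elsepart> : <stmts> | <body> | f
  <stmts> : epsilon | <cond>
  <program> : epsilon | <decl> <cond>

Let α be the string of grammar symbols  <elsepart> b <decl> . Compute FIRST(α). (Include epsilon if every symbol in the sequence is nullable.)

Add FIRST(<elsepart>)\{epsilon} = { f, q, w }; <elsepart> is nullable, continue.
b is a terminal; add {b} and stop.

{ b, f, q, w }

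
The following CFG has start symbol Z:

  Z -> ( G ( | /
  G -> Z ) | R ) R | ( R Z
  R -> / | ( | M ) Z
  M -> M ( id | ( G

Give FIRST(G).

{ (, / }

From G -> Z ): add FIRST(Z) = { (, / }.
From G -> R ) R: add FIRST(R) = { (, / }.
G -> ( R Z contributes {(}.
Union: FIRST(G) = { (, / }.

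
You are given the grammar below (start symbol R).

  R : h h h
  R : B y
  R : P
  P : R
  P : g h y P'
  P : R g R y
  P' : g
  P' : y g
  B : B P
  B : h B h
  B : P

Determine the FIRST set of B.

From B : B P: add FIRST(B) = { g, h }.
B : h B h contributes {h}.
From B : P: add FIRST(P) = { g, h }.
Union: FIRST(B) = { g, h }.

{ g, h }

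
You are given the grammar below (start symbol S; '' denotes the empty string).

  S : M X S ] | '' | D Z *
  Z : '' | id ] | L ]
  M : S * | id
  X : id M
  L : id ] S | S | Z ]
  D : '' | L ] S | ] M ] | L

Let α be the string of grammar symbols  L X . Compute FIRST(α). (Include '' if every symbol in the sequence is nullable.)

{ *, ], id }

Add FIRST(L)\{''} = { *, ], id }; L is nullable, continue.
Add FIRST(X) = { id }; X is not nullable, stop.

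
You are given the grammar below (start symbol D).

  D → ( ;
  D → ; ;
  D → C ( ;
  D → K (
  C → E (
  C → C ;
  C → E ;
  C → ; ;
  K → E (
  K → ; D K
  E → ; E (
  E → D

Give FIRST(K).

From K → E (: add FIRST(E) = { (, ; }.
K → ; D K contributes {;}.
Union: FIRST(K) = { (, ; }.

{ (, ; }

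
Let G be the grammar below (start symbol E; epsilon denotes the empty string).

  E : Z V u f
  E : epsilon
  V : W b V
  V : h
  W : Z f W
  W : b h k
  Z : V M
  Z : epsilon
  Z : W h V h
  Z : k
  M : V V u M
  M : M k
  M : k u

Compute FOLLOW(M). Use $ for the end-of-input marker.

{ b, f, h, k }

In Z : V M: M is at the end, add FOLLOW(Z) = { b, f, h, k }.
In M : V V u M: M is at the end, add FOLLOW(M) = { b, f, h, k }.
In M : M k: add FIRST(k) = { k }.
Union: FOLLOW(M) = { b, f, h, k }.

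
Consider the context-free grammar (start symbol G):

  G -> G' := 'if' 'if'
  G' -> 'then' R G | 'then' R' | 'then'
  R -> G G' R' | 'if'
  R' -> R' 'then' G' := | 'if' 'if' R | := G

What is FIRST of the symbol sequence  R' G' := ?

{ 'if', := }

Add FIRST(R') = { 'if', := }; R' is not nullable, stop.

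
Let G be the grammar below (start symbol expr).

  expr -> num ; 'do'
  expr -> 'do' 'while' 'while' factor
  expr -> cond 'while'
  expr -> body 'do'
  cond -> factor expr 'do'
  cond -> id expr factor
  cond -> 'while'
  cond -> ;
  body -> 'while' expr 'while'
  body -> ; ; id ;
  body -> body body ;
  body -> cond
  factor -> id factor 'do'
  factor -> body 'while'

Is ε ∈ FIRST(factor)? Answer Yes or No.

No nonterminal in this grammar is nullable.
No production of factor has an RHS whose symbols are all nullable, so factor is not nullable.

No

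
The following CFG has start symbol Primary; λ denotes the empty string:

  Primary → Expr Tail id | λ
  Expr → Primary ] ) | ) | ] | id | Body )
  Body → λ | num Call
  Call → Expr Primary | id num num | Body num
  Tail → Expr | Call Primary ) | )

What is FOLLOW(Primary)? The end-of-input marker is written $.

{ $, ), ], id, num }

Primary is the start symbol, so $ ∈ FOLLOW(Primary).
In Expr → Primary ] ): add FIRST(] )) = { ] }.
In Call → Expr Primary: Primary is at the end, add FOLLOW(Call) = { ), ], id, num }.
In Tail → Call Primary ): add FIRST()) = { ) }.
Union: FOLLOW(Primary) = { $, ), ], id, num }.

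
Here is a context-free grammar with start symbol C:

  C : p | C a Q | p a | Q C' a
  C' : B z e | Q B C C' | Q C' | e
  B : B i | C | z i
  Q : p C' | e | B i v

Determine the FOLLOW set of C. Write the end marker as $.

C is the start symbol, so $ ∈ FOLLOW(C).
In C : C a Q: add FIRST(a Q) = { a }.
In C' : Q B C C': add FIRST(C') = { e, p, z }.
In B : C: C is at the end, add FOLLOW(B) = { e, i, p, z }.
Union: FOLLOW(C) = { $, a, e, i, p, z }.

{ $, a, e, i, p, z }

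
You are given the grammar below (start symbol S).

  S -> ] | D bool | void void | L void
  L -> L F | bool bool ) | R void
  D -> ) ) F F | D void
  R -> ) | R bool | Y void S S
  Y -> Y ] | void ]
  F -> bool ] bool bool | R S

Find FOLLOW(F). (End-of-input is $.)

In L -> L F: F is at the end, add FOLLOW(L) = { ), bool, void }.
In D -> ) ) F F: add FIRST(F) = { ), bool, void }.
In D -> ) ) F F: F is at the end, add FOLLOW(D) = { bool, void }.
Union: FOLLOW(F) = { ), bool, void }.

{ ), bool, void }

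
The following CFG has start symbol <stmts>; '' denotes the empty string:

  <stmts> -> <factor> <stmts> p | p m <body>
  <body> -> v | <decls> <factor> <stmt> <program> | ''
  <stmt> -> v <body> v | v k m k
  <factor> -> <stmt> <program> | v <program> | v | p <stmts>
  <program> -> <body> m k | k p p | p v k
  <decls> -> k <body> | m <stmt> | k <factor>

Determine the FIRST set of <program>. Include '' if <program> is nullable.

{ k, m, p, v }

From <program> -> <body> m k: <body> nullable, take FIRST(<body>) ∪ {m} = { k, m, v }.
<program> -> k p p contributes {k}.
<program> -> p v k contributes {p}.
Union: FIRST(<program>) = { k, m, p, v }.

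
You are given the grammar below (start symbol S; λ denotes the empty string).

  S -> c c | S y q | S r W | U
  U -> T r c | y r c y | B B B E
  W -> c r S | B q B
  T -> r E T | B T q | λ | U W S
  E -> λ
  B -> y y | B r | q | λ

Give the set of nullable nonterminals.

{ B, E, S, T, U }

Directly nullable (have an λ-production): T, E, B.
S -> U with every symbol nullable, so S is nullable.
U -> B B B E with every symbol nullable, so U is nullable.
No other nonterminal has a production whose RHS symbols are all nullable.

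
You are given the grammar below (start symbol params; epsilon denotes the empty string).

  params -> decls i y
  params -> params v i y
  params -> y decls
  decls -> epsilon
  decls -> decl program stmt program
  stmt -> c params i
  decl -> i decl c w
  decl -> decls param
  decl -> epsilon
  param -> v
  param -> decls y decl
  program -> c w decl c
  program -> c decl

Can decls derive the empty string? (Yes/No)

decls has an epsilon-production, so decls ⇒ epsilon.

Yes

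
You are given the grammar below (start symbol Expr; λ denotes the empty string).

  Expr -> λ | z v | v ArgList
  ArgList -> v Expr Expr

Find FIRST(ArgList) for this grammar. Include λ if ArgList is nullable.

ArgList -> v Expr Expr contributes {v}.
Union: FIRST(ArgList) = { v }.

{ v }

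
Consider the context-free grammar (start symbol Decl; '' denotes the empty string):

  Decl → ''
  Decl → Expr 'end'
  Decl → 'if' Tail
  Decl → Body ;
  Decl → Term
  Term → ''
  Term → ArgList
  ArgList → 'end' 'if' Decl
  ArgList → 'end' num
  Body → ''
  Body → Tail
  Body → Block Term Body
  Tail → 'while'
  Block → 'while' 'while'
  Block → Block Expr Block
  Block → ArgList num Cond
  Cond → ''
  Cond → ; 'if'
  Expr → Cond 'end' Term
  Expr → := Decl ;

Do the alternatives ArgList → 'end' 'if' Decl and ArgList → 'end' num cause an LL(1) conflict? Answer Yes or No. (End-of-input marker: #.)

FIRST('end' 'if' Decl) = { 'end' } and FIRST('end' num) = { 'end' }.
Both contain 'end', so the two alternatives are not disjoint — LL(1) conflict.

Yes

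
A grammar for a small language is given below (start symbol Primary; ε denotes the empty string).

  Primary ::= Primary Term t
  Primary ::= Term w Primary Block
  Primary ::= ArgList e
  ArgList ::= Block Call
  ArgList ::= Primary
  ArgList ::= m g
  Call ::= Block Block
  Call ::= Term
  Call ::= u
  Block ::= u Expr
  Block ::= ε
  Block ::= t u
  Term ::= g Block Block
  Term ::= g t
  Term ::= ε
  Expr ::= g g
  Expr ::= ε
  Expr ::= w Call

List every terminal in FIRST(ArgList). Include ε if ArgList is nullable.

{ e, g, m, t, u, w, ε }

From ArgList ::= Block Call: Block, Call nullable, take FIRST(Block) ∪ FIRST(Call) = { g, t, u }; also ε since the whole RHS is nullable.
From ArgList ::= Primary: add FIRST(Primary) = { e, g, m, t, u, w }.
ArgList ::= m g contributes {m}.
Union: FIRST(ArgList) = { e, g, m, t, u, w, ε }.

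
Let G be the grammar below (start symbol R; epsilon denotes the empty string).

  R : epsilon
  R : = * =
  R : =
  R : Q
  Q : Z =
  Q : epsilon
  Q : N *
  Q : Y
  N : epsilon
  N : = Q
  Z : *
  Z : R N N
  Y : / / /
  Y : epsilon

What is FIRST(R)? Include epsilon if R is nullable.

R : epsilon contributes epsilon.
R : = * = contributes {=}.
R : = contributes {=}.
From R : Q: add FIRST(Q) = { *, /, =, epsilon } (including epsilon since Q is nullable).
Union: FIRST(R) = { *, /, =, epsilon }.

{ *, /, =, epsilon }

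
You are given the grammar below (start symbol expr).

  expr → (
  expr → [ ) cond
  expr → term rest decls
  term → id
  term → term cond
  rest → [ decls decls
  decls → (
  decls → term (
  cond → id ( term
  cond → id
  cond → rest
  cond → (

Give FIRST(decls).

decls → ( contributes {(}.
From decls → term (: add FIRST(term) = { id }.
Union: FIRST(decls) = { (, id }.

{ (, id }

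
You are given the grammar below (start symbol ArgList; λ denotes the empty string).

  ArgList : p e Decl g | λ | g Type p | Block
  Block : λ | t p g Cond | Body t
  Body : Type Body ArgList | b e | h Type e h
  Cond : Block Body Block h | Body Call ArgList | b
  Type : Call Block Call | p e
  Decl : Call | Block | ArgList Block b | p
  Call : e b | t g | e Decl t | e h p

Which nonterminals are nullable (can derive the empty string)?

Directly nullable (have an λ-production): ArgList, Block.
Decl : Block with every symbol nullable, so Decl is nullable.
No other nonterminal has a production whose RHS symbols are all nullable.

{ ArgList, Block, Decl }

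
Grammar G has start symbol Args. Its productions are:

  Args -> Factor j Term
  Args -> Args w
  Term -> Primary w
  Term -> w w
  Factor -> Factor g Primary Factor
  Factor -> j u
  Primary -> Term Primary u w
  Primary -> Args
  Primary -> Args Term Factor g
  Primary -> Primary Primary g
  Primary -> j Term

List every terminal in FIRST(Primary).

From Primary -> Term Primary u w: add FIRST(Term) = { j, w }.
From Primary -> Args: add FIRST(Args) = { j }.
From Primary -> Args Term Factor g: add FIRST(Args) = { j }.
From Primary -> Primary Primary g: add FIRST(Primary) = { j, w }.
Primary -> j Term contributes {j}.
Union: FIRST(Primary) = { j, w }.

{ j, w }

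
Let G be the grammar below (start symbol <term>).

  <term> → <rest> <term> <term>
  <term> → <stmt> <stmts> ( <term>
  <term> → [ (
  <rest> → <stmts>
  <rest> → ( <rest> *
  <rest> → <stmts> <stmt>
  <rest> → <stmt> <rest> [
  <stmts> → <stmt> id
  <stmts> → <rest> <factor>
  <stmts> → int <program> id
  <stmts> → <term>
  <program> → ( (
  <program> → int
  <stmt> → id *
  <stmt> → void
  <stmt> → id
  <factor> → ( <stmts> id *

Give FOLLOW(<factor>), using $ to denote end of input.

In <stmts> → <rest> <factor>: <factor> is at the end, add FOLLOW(<stmts>) = { (, *, [, id, int, void }.
Union: FOLLOW(<factor>) = { (, *, [, id, int, void }.

{ (, *, [, id, int, void }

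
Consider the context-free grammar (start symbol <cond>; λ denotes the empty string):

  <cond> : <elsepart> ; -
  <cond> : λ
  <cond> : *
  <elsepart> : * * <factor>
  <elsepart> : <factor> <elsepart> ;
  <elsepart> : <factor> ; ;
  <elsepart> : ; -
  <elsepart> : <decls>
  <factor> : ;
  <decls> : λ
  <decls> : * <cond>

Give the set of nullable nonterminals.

Directly nullable (have an λ-production): <cond>, <decls>.
<elsepart> : <decls> with every symbol nullable, so <elsepart> is nullable.
No other nonterminal has a production whose RHS symbols are all nullable.

{ <cond>, <decls>, <elsepart> }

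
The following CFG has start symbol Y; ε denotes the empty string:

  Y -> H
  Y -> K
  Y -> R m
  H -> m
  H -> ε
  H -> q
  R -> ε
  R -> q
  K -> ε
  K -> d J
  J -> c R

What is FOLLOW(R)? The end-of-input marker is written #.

{ #, m }

In Y -> R m: add FIRST(m) = { m }.
In J -> c R: R is at the end, add FOLLOW(J) = { # }.
Union: FOLLOW(R) = { #, m }.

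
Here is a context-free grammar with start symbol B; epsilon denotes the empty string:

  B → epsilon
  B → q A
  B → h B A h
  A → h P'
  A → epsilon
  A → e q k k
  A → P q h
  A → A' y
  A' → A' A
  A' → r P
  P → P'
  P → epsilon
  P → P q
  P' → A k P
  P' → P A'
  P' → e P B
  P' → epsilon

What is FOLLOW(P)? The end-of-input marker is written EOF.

{ EOF, e, h, k, q, r, y }

In A → P q h: add FIRST(q h) = { q }.
In A' → r P: P is at the end, add FOLLOW(A') = { EOF, e, h, k, q, r, y }.
In P → P q: add FIRST(q) = { q }.
In P' → A k P: P is at the end, add FOLLOW(P') = { EOF, e, h, k, q, r, y }.
In P' → P A': add FIRST(A') = { r }.
In P' → e P B: add FIRST(B)\{epsilon} = { h, q }.
  Since B is nullable, also add FOLLOW(P') = { EOF, e, h, k, q, r, y }.
Union: FOLLOW(P) = { EOF, e, h, k, q, r, y }.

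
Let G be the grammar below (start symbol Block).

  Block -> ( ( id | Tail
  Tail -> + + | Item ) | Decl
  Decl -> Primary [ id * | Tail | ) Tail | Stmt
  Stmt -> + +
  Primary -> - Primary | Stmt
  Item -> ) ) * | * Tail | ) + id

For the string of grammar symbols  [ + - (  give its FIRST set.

[ is a terminal; add {[} and stop.

{ [ }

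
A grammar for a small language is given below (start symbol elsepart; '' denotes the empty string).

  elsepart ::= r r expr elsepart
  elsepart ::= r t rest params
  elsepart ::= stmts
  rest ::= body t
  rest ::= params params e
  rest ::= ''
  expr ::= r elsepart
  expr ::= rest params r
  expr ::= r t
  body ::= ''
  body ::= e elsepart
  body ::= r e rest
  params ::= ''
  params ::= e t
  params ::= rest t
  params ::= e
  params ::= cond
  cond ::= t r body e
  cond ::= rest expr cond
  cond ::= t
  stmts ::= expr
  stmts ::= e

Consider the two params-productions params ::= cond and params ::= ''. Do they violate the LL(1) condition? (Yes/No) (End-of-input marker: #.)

FIRST(cond) = { e, r, t } and FIRST('') = { '' }.
The second alternative is nullable and FOLLOW(params) = { #, e, r, t } shares e with FIRST of the first — conflict.

Yes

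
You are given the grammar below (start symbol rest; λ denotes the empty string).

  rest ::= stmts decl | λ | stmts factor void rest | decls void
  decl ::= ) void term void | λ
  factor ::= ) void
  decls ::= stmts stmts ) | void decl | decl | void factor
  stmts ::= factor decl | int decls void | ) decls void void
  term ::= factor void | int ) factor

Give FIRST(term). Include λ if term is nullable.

{ ), int }

From term ::= factor void: add FIRST(factor) = { ) }.
term ::= int ) factor contributes {int}.
Union: FIRST(term) = { ), int }.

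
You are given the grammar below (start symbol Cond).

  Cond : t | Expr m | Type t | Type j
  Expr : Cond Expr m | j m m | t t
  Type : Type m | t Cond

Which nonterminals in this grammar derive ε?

No nonterminal has an empty production or an RHS whose symbols are all nullable.

{ } (none)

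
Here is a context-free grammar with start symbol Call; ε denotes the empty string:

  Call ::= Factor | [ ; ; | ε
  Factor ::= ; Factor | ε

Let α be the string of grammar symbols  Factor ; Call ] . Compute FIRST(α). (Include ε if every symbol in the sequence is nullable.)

Add FIRST(Factor)\{ε} = { ; }; Factor is nullable, continue.
; is a terminal; add {;} and stop.

{ ; }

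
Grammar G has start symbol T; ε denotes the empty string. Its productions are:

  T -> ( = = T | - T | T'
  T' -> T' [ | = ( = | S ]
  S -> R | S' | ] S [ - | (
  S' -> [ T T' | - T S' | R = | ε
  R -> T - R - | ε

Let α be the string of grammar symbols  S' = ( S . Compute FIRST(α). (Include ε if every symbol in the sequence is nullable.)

Add FIRST(S')\{ε} = { (, -, =, [, ] }; S' is nullable, continue.
= is a terminal; add {=} and stop.

{ (, -, =, [, ] }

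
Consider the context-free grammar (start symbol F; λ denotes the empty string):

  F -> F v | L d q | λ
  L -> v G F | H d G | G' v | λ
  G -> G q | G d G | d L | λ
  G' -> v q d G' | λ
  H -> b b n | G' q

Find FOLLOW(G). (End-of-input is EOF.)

{ b, d, q, v }

In L -> v G F: add FIRST(F)\{λ} = { b, d, q, v }.
  Since F is nullable, also add FOLLOW(L) = { b, d, q, v }.
In L -> H d G: G is at the end, add FOLLOW(L) = { b, d, q, v }.
In G -> G q: add FIRST(q) = { q }.
In G -> G d G: add FIRST(d G) = { d }.
In G -> G d G: G is at the end, add FOLLOW(G) = { b, d, q, v }.
Union: FOLLOW(G) = { b, d, q, v }.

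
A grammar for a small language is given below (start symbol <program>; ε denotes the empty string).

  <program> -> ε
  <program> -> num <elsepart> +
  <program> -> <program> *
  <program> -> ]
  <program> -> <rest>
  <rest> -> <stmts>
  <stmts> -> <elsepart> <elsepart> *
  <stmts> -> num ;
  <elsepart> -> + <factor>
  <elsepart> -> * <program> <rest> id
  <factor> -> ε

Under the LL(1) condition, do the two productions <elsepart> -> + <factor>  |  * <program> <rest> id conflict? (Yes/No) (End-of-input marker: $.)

No

FIRST(+ <factor>) = { + } and FIRST(* <program> <rest> id) = { * }.
The FIRST sets are disjoint and neither alternative is nullable — no conflict.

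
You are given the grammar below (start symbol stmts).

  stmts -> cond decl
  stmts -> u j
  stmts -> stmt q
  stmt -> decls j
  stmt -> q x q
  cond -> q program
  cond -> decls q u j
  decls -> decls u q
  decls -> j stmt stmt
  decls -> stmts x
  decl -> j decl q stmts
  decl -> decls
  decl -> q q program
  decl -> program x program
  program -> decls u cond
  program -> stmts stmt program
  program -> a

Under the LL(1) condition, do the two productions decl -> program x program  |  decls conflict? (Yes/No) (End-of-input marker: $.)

FIRST(program x program) = { a, j, q, u } and FIRST(decls) = { j, q, u }.
Both contain j, so the two alternatives are not disjoint — LL(1) conflict.

Yes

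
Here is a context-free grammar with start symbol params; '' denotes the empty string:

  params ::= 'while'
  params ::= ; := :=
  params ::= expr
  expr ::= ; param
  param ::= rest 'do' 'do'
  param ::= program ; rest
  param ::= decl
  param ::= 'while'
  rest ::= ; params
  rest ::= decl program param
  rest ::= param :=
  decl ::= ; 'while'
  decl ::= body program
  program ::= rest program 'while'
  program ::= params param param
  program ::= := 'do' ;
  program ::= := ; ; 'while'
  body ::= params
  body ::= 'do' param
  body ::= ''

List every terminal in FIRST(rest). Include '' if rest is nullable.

{ 'do', 'while', :=, ; }

rest ::= ; params contributes {;}.
From rest ::= decl program param: add FIRST(decl) = { 'do', 'while', :=, ; }.
From rest ::= param :=: add FIRST(param) = { 'do', 'while', :=, ; }.
Union: FIRST(rest) = { 'do', 'while', :=, ; }.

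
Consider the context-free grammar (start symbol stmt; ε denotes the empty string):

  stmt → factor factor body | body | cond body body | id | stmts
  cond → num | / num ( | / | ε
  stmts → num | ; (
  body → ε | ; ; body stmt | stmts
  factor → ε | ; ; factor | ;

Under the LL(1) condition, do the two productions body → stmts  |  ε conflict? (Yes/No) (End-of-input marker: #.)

Yes

FIRST(stmts) = { ;, num } and FIRST(ε) = { ε }.
The second alternative is nullable and FOLLOW(body) = { #, /, ;, id, num } shares ; with FIRST of the first — conflict.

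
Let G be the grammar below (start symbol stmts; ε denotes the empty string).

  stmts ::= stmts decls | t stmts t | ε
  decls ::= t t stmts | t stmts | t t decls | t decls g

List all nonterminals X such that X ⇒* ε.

{ stmts }

Directly nullable (have an ε-production): stmts.
No other nonterminal has a production whose RHS symbols are all nullable.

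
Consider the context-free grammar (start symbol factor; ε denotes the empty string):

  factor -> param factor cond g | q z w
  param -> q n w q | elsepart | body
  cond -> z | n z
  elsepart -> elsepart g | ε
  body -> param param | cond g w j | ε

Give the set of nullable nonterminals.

{ body, elsepart, param }

Directly nullable (have an ε-production): elsepart, body.
param -> elsepart with every symbol nullable, so param is nullable.
No other nonterminal has a production whose RHS symbols are all nullable.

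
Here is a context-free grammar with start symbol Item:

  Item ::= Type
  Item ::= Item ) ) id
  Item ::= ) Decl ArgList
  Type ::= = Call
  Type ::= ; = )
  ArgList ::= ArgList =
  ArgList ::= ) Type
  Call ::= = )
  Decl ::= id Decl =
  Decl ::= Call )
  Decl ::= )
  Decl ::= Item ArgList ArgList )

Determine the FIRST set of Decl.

{ ), ;, =, id }

Decl ::= id Decl = contributes {id}.
From Decl ::= Call ): add FIRST(Call) = { = }.
Decl ::= ) contributes {)}.
From Decl ::= Item ArgList ArgList ): add FIRST(Item) = { ), ;, = }.
Union: FIRST(Decl) = { ), ;, =, id }.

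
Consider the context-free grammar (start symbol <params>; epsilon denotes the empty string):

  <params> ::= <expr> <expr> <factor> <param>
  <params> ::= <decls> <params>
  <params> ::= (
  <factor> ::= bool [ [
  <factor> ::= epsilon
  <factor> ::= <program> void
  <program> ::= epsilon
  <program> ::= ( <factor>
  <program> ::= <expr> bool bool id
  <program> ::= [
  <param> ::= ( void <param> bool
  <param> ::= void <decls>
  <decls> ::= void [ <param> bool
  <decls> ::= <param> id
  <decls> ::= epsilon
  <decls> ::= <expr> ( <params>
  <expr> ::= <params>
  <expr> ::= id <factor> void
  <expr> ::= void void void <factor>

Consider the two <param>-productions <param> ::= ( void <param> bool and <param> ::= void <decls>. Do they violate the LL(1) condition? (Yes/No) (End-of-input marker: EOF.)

FIRST(( void <param> bool) = { ( } and FIRST(void <decls>) = { void }.
The FIRST sets are disjoint and neither alternative is nullable — no conflict.

No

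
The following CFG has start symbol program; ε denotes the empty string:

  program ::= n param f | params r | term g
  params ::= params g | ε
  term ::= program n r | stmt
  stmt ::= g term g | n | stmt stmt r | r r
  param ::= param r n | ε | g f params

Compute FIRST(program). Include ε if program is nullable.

program ::= n param f contributes {n}.
From program ::= params r: params nullable, take FIRST(params) ∪ {r} = { g, r }.
From program ::= term g: add FIRST(term) = { g, n, r }.
Union: FIRST(program) = { g, n, r }.

{ g, n, r }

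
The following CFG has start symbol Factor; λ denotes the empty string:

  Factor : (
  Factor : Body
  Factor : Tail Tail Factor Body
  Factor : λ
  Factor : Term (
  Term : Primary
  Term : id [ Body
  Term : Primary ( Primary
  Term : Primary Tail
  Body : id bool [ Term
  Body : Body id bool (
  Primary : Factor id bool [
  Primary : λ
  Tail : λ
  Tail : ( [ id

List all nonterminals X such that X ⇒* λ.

Directly nullable (have an λ-production): Factor, Primary, Tail.
Term : Primary with every symbol nullable, so Term is nullable.
No other nonterminal has a production whose RHS symbols are all nullable.

{ Factor, Primary, Tail, Term }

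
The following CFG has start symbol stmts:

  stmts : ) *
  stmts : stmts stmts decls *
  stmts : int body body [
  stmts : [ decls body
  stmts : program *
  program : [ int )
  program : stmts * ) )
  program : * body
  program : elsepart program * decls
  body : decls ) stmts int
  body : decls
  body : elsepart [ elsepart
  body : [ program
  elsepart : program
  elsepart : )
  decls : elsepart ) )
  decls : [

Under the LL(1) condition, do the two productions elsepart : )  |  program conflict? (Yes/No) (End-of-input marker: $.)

FIRST()) = { ) } and FIRST(program) = { ), *, [, int }.
Both contain ), so the two alternatives are not disjoint — LL(1) conflict.

Yes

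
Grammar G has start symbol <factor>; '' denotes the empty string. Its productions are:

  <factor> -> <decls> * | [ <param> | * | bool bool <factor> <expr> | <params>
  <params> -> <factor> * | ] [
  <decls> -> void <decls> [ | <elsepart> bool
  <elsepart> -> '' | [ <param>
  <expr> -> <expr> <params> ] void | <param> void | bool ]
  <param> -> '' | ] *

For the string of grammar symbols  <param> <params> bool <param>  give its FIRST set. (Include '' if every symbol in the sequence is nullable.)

{ *, [, ], bool, void }

Add FIRST(<param>)\{''} = { ] }; <param> is nullable, continue.
Add FIRST(<params>) = { *, [, ], bool, void }; <params> is not nullable, stop.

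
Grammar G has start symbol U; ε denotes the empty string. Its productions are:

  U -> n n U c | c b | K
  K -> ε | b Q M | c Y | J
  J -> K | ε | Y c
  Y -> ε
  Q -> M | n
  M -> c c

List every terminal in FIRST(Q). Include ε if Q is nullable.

From Q -> M: add FIRST(M) = { c }.
Q -> n contributes {n}.
Union: FIRST(Q) = { c, n }.

{ c, n }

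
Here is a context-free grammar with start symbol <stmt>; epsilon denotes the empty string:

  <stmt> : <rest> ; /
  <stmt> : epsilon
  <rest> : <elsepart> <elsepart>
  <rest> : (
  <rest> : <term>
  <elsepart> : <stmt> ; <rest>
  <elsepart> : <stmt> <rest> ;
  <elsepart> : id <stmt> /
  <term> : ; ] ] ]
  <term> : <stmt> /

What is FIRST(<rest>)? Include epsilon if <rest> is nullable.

From <rest> : <elsepart> <elsepart>: add FIRST(<elsepart>) = { (, /, ;, id }.
<rest> : ( contributes {(}.
From <rest> : <term>: add FIRST(<term>) = { (, /, ;, id }.
Union: FIRST(<rest>) = { (, /, ;, id }.

{ (, /, ;, id }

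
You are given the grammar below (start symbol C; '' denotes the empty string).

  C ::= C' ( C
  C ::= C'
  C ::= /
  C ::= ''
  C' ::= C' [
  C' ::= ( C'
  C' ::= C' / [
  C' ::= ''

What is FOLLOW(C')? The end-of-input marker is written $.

In C ::= C' ( C: add FIRST(( C) = { ( }.
In C ::= C': C' is at the end, add FOLLOW(C) = { $ }.
In C' ::= C' [: add FIRST([) = { [ }.
In C' ::= ( C': C' is at the end, add FOLLOW(C') = { $, (, /, [ }.
In C' ::= C' / [: add FIRST(/ [) = { / }.
Union: FOLLOW(C') = { $, (, /, [ }.

{ $, (, /, [ }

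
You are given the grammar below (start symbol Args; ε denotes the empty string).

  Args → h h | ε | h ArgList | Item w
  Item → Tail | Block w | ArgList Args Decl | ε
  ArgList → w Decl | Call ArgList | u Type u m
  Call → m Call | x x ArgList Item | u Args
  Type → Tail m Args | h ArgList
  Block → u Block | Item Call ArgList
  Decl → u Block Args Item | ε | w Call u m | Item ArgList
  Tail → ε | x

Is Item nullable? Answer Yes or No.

Yes

Item has an ε-production, so Item ⇒ ε.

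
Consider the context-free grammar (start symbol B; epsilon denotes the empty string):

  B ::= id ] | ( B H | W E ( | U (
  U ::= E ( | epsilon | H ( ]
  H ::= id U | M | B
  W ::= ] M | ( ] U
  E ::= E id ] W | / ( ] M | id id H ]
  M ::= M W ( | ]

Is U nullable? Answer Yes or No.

U has an epsilon-production, so U ⇒ epsilon.

Yes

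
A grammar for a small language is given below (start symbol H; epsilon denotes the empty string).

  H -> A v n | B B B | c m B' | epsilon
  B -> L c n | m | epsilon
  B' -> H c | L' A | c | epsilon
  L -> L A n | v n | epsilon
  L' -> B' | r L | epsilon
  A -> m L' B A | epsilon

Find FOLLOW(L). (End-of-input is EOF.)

In B -> L c n: add FIRST(c n) = { c }.
In L -> L A n: add FIRST(A n) = { m, n }.
In L' -> r L: L is at the end, add FOLLOW(L') = { EOF, c, m, n, v }.
Union: FOLLOW(L) = { EOF, c, m, n, v }.

{ EOF, c, m, n, v }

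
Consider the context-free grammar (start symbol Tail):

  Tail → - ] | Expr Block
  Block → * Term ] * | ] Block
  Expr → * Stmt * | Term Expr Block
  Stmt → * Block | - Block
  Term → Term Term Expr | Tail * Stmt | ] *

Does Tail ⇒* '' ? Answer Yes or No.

No

No nonterminal in this grammar is nullable.
No production of Tail has an RHS whose symbols are all nullable, so Tail is not nullable.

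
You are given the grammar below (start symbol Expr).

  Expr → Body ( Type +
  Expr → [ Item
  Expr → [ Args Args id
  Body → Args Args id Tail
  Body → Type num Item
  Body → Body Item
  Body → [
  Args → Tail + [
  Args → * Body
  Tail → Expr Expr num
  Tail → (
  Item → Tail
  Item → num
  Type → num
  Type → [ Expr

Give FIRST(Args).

{ (, *, [, num }

From Args → Tail + [: add FIRST(Tail) = { (, *, [, num }.
Args → * Body contributes {*}.
Union: FIRST(Args) = { (, *, [, num }.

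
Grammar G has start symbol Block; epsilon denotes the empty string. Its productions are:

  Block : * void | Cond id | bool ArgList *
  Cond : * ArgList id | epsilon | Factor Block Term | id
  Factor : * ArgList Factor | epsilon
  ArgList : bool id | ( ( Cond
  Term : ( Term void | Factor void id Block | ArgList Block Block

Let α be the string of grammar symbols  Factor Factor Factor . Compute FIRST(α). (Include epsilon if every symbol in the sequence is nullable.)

{ *, epsilon }

Add FIRST(Factor)\{epsilon} = { * }; Factor is nullable, continue.
Add FIRST(Factor)\{epsilon} = { * }; Factor is nullable, continue.
Add FIRST(Factor)\{epsilon} = { * }; Factor is nullable, continue.
Every symbol is nullable, so include epsilon.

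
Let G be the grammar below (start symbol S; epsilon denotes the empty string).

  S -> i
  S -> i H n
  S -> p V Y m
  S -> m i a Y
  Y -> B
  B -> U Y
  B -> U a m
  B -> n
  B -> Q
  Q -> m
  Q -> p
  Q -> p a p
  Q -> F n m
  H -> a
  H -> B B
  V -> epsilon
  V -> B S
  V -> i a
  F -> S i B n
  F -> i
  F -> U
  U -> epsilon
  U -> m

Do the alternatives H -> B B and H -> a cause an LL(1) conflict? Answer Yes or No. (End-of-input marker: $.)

Yes

FIRST(B B) = { a, i, m, n, p } and FIRST(a) = { a }.
Both contain a, so the two alternatives are not disjoint — LL(1) conflict.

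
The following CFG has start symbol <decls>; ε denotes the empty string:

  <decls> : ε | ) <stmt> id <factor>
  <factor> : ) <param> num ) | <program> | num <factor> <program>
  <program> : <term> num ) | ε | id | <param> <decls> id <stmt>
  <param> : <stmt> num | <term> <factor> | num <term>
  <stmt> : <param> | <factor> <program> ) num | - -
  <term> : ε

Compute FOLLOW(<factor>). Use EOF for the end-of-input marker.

In <decls> : ) <stmt> id <factor>: <factor> is at the end, add FOLLOW(<decls>) = { EOF, id }.
In <factor> : num <factor> <program>: add FIRST(<program>)\{ε} = { ), -, id, num }.
  Since <program> is nullable, also add FOLLOW(<factor>) = { EOF, ), -, id, num }.
In <param> : <term> <factor>: <factor> is at the end, add FOLLOW(<param>) = { EOF, ), -, id, num }.
In <stmt> : <factor> <program> ) num: add FIRST(<program> ) num) = { ), -, id, num }.
Union: FOLLOW(<factor>) = { EOF, ), -, id, num }.

{ EOF, ), -, id, num }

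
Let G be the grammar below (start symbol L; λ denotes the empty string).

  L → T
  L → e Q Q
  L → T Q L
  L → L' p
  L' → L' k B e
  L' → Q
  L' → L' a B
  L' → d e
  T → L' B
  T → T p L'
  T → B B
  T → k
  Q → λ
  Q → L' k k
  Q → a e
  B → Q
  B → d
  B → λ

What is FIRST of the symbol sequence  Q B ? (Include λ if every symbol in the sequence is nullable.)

Add FIRST(Q)\{λ} = { a, d, k }; Q is nullable, continue.
Add FIRST(B)\{λ} = { a, d, k }; B is nullable, continue.
Every symbol is nullable, so include λ.

{ a, d, k, λ }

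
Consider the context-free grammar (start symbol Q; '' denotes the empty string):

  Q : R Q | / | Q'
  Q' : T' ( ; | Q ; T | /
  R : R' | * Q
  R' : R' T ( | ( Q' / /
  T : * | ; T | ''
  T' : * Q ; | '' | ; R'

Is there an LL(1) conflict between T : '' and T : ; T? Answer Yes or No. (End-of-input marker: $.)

FIRST('') = { '' } and FIRST(; T) = { ; }.
The first alternative is nullable and FOLLOW(T) = { $, (, *, /, ; } shares ; with FIRST of the second — conflict.

Yes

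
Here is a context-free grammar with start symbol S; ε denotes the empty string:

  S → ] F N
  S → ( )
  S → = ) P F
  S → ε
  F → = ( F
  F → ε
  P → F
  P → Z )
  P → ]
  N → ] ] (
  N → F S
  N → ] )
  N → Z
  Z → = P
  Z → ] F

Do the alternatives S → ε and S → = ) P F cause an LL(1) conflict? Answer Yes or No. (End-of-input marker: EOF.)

FIRST(ε) = { ε } and FIRST(= ) P F) = { = }.
The first is nullable but FOLLOW(S) = { EOF } is disjoint from FIRST of the second.

No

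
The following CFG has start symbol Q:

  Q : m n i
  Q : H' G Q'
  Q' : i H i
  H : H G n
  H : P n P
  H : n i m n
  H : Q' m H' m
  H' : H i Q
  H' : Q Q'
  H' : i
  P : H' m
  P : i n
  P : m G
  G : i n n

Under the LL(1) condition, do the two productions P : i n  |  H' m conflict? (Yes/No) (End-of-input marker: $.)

Yes

FIRST(i n) = { i } and FIRST(H' m) = { i, m, n }.
Both contain i, so the two alternatives are not disjoint — LL(1) conflict.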